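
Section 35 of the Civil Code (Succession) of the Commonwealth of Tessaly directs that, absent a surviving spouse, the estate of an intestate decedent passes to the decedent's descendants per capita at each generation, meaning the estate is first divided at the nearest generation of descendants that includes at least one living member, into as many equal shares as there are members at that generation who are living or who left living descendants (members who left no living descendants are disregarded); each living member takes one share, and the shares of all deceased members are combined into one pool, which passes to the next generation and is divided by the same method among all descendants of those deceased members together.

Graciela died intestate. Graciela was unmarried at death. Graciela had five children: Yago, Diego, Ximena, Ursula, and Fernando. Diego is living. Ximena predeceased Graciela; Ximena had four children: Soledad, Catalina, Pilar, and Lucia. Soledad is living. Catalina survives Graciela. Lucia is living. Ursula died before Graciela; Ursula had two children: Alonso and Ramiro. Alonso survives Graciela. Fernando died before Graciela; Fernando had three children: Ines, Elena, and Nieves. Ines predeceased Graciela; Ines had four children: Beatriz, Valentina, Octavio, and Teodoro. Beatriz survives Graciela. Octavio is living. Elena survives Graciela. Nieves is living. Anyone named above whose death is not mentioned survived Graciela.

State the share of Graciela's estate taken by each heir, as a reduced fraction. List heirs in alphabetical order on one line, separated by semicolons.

There is no surviving spouse, so the entire estate passes to Graciela's descendants per capita at each generation.
At generation 1 (Yago, Diego, Ximena, Ursula, Fernando) there are 5 shares of (1)/5 = 1/5 each.
Living: Yago and Diego — each takes 1/5.
Deceased: Ximena, Ursula, and Fernando. Their combined 3/5 is pooled and carried to generation 2.
At generation 2 (Soledad, Catalina, Pilar, Lucia, Alonso, Ramiro, Ines, Elena, Nieves) there are 9 shares of (3/5)/9 = 1/15 each.
Living: Soledad, Catalina, Pilar, Lucia, Alonso, Ramiro, Elena, and Nieves — each takes 1/15.
Deceased: Ines. That 1/15 share is carried to generation 3.
At generation 3 (Beatriz, Valentina, Octavio, Teodoro) there are 4 shares of (1/15)/4 = 1/60 each.
Living: Beatriz, Valentina, Octavio, and Teodoro — each takes 1/60.

Alonso 1/15; Beatriz 1/60; Catalina 1/15; Diego 1/5; Elena 1/15; Lucia 1/15; Nieves 1/15; Octavio 1/60; Pilar 1/15; Ramiro 1/15; Soledad 1/15; Teodoro 1/60; Valentina 1/60; Yago 1/5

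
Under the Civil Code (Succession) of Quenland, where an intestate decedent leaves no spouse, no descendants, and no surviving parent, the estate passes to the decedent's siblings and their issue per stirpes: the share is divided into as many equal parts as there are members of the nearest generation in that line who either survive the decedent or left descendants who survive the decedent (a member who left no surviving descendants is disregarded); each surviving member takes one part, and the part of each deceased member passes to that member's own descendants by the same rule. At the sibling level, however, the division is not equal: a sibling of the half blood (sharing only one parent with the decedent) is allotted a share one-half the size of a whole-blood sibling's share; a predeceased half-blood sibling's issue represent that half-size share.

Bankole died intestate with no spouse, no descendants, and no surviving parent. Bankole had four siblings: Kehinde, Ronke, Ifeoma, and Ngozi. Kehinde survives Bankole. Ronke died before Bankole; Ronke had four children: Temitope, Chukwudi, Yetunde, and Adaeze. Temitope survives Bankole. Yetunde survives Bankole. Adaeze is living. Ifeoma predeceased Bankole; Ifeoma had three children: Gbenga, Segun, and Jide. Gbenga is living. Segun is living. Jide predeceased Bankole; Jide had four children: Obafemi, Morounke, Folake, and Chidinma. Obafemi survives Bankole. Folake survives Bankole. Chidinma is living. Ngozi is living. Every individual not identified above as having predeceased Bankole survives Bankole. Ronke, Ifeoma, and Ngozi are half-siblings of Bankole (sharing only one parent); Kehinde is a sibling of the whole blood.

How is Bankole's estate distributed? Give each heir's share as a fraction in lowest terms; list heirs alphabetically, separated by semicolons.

No spouse, descendants, or parent survives, so the estate passes to Bankole's siblings per stirpes.
Half-blood siblings count for one-half the weight of whole-blood siblings at the initial division.
Dividing 1 in proportion to weights (total weight 5/2): Kehinde (weight 1) → 2/5; Ronke (weight 1/2) → 1/5; Ifeoma (weight 1/2) → 1/5; Ngozi (weight 1/2) → 1/5.
Kehinde is living and takes 2/5.
Ronke predeceased; the 1/5 allotted to Ronke's branch passes to Ronke's issue by representation.
The 1/5 is divided into 4 equal shares of 1/20 among Temitope, Chukwudi, Yetunde, Adaeze.
Temitope is living and takes 1/20.
Chukwudi is living and takes 1/20.
Yetunde is living and takes 1/20.
Adaeze is living and takes 1/20.
Ifeoma predeceased; the 1/5 allotted to Ifeoma's branch passes to Ifeoma's issue by representation.
The 1/5 is divided into 3 equal shares of 1/15 among Gbenga, Segun, Jide.
Gbenga is living and takes 1/15.
Segun is living and takes 1/15.
Jide predeceased; the 1/15 allotted to Jide's branch passes to Jide's issue by representation.
The 1/15 is divided into 4 equal shares of 1/60 among Obafemi, Morounke, Folake, Chidinma.
Obafemi is living and takes 1/60.
Morounke is living and takes 1/60.
Folake is living and takes 1/60.
Chidinma is living and takes 1/60.
Ngozi is living and takes 1/5.

Adaeze 1/20; Chidinma 1/60; Chukwudi 1/20; Folake 1/60; Gbenga 1/15; Kehinde 2/5; Morounke 1/60; Ngozi 1/5; Obafemi 1/60; Segun 1/15; Temitope 1/20; Yetunde 1/20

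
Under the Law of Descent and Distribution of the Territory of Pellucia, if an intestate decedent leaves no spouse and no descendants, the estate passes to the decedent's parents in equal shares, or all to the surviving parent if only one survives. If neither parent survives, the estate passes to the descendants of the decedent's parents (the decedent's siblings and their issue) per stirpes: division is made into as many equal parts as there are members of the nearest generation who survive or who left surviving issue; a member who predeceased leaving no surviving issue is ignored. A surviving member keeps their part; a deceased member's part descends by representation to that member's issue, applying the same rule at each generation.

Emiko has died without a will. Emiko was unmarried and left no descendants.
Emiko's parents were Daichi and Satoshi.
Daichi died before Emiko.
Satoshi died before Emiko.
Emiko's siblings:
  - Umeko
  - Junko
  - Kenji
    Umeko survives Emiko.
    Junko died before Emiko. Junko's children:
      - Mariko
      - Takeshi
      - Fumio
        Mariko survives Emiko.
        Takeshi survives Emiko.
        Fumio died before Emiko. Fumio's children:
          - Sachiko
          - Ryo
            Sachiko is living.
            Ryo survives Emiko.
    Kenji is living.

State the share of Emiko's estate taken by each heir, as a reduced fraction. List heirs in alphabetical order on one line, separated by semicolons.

Neither parent survives and there are no descendants, so the estate passes to Emiko's siblings and their issue per stirpes.
The estate is divided into 3 equal shares of 1/3 among Umeko, Junko, Kenji.
Umeko is living and takes 1/3.
Junko predeceased; the 1/3 allotted to Junko's branch passes to Junko's issue by representation.
The 1/3 is divided into 3 equal shares of 1/9 among Mariko, Takeshi, Fumio.
Mariko is living and takes 1/9.
Takeshi is living and takes 1/9.
Fumio predeceased; the 1/9 allotted to Fumio's branch passes to Fumio's issue by representation.
The 1/9 is divided into 2 equal shares of 1/18 among Sachiko, Ryo.
Sachiko is living and takes 1/18.
Ryo is living and takes 1/18.
Kenji is living and takes 1/3.

Kenji 1/3; Mariko 1/9; Ryo 1/18; Sachiko 1/18; Takeshi 1/9; Umeko 1/3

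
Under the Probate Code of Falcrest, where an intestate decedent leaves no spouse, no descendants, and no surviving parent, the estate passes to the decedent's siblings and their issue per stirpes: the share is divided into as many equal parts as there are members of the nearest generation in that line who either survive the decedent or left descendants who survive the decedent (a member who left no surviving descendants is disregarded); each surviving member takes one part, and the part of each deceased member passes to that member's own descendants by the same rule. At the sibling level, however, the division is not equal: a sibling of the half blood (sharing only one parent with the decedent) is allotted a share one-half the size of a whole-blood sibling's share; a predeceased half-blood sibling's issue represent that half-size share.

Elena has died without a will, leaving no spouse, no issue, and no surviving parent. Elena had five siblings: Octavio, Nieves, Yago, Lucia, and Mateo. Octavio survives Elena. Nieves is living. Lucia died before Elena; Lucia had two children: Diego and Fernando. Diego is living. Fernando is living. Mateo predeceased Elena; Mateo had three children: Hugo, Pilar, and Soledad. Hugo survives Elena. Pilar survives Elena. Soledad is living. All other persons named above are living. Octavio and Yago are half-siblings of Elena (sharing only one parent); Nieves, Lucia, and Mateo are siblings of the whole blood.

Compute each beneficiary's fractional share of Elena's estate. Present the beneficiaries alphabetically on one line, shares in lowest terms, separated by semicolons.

No spouse, descendants, or parent survives, so the estate passes to Elena's siblings per stirpes.
Half-blood siblings count for one-half the weight of whole-blood siblings at the initial division.
Dividing 1 in proportion to weights (total weight 4): Octavio (weight 1/2) → 1/8; Nieves (weight 1) → 1/4; Yago (weight 1/2) → 1/8; Lucia (weight 1) → 1/4; Mateo (weight 1) → 1/4.
Octavio is living and takes 1/8.
Nieves is living and takes 1/4.
Yago is living and takes 1/8.
Lucia predeceased; the 1/4 allotted to Lucia's branch passes to Lucia's issue by representation.
The 1/4 is divided into 2 equal shares of 1/8 among Diego, Fernando.
Diego is living and takes 1/8.
Fernando is living and takes 1/8.
Mateo predeceased; the 1/4 allotted to Mateo's branch passes to Mateo's issue by representation.
The 1/4 is divided into 3 equal shares of 1/12 among Hugo, Pilar, Soledad.
Hugo is living and takes 1/12.
Pilar is living and takes 1/12.
Soledad is living and takes 1/12.

Diego 1/8; Fernando 1/8; Hugo 1/12; Nieves 1/4; Octavio 1/8; Pilar 1/12; Soledad 1/12; Yago 1/8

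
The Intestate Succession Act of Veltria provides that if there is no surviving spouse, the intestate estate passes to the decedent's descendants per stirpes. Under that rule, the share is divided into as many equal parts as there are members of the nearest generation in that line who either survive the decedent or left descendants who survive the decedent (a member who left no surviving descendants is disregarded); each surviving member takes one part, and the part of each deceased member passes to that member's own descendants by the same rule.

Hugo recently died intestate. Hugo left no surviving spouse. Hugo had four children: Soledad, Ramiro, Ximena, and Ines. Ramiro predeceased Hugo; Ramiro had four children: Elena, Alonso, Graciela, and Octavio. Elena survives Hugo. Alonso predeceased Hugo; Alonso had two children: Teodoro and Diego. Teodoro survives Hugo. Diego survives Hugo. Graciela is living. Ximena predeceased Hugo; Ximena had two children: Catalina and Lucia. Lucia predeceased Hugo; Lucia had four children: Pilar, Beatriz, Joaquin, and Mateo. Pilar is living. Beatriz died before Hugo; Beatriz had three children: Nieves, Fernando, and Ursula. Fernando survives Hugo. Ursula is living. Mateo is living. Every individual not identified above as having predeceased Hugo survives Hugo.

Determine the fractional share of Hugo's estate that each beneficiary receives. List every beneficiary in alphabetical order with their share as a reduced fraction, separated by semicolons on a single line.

Catalina 1/8; Diego 1/32; Elena 1/16; Fernando 1/96; Graciela 1/16; Ines 1/4; Joaquin 1/32; Mateo 1/32; Nieves 1/96; Octavio 1/16; Pilar 1/32; Soledad 1/4; Teodoro 1/32; Ursula 1/96

There is no surviving spouse, so the entire estate passes to Hugo's descendants per stirpes.
The estate is divided into 4 equal shares of 1/4 among Soledad, Ramiro, Ximena, Ines.
Soledad is living and takes 1/4.
Ramiro predeceased; the 1/4 allotted to Ramiro's branch passes to Ramiro's issue by representation.
The 1/4 is divided into 4 equal shares of 1/16 among Elena, Alonso, Graciela, Octavio.
Elena is living and takes 1/16.
Alonso predeceased; the 1/16 allotted to Alonso's branch passes to Alonso's issue by representation.
The 1/16 is divided into 2 equal shares of 1/32 among Teodoro, Diego.
Teodoro is living and takes 1/32.
Diego is living and takes 1/32.
Graciela is living and takes 1/16.
Octavio is living and takes 1/16.
Ximena predeceased; the 1/4 allotted to Ximena's branch passes to Ximena's issue by representation.
The 1/4 is divided into 2 equal shares of 1/8 among Catalina, Lucia.
Catalina is living and takes 1/8.
Lucia predeceased; the 1/8 allotted to Lucia's branch passes to Lucia's issue by representation.
The 1/8 is divided into 4 equal shares of 1/32 among Pilar, Beatriz, Joaquin, Mateo.
Pilar is living and takes 1/32.
Beatriz predeceased; the 1/32 allotted to Beatriz's branch passes to Beatriz's issue by representation.
The 1/32 is divided into 3 equal shares of 1/96 among Nieves, Fernando, Ursula.
Nieves is living and takes 1/96.
Fernando is living and takes 1/96.
Ursula is living and takes 1/96.
Joaquin is living and takes 1/32.
Mateo is living and takes 1/32.
Ines is living and takes 1/4.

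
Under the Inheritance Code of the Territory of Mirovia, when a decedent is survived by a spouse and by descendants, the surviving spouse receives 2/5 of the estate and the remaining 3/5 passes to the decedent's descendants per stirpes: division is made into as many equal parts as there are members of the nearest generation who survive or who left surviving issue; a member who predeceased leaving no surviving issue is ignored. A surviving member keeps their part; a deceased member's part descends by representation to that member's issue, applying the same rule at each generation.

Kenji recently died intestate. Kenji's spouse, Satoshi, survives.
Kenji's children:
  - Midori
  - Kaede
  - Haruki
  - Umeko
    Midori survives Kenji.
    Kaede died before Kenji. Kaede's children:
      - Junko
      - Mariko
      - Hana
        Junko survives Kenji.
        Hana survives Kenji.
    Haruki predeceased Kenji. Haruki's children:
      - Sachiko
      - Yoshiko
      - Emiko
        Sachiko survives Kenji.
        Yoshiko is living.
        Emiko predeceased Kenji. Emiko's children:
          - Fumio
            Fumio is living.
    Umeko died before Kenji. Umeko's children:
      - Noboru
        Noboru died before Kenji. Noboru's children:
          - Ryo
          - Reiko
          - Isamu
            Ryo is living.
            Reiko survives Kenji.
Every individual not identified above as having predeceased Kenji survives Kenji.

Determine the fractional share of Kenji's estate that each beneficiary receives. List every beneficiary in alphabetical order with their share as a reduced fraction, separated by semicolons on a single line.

Fumio 1/20; Hana 1/20; Isamu 1/20; Junko 1/20; Mariko 1/20; Midori 3/20; Reiko 1/20; Ryo 1/20; Sachiko 1/20; Satoshi 2/5; Yoshiko 1/20

Satoshi, as surviving spouse, takes 2/5.
The remaining 3/5 passes to Kenji's descendants per stirpes.
The 3/5 is divided into 4 equal shares of 3/20 among Midori, Kaede, Haruki, Umeko.
Midori is living and takes 3/20.
Kaede predeceased; the 3/20 allotted to Kaede's branch passes to Kaede's issue by representation.
The 3/20 is divided into 3 equal shares of 1/20 among Junko, Mariko, Hana.
Junko is living and takes 1/20.
Mariko is living and takes 1/20.
Hana is living and takes 1/20.
Haruki predeceased; the 3/20 allotted to Haruki's branch passes to Haruki's issue by representation.
The 3/20 is divided into 3 equal shares of 1/20 among Sachiko, Yoshiko, Emiko.
Sachiko is living and takes 1/20.
Yoshiko is living and takes 1/20.
Emiko predeceased; the 1/20 allotted to Emiko's branch passes to Emiko's issue by representation.
Fumio is the sole taker at this level and receives the full 1/20.
Umeko predeceased; the 3/20 allotted to Umeko's branch passes to Umeko's issue by representation.
Noboru's line is the sole branch at this level, so the full 3/20 passes to Noboru's issue by representation.
The 3/20 is divided into 3 equal shares of 1/20 among Ryo, Reiko, Isamu.
Ryo is living and takes 1/20.
Reiko is living and takes 1/20.
Isamu is living and takes 1/20.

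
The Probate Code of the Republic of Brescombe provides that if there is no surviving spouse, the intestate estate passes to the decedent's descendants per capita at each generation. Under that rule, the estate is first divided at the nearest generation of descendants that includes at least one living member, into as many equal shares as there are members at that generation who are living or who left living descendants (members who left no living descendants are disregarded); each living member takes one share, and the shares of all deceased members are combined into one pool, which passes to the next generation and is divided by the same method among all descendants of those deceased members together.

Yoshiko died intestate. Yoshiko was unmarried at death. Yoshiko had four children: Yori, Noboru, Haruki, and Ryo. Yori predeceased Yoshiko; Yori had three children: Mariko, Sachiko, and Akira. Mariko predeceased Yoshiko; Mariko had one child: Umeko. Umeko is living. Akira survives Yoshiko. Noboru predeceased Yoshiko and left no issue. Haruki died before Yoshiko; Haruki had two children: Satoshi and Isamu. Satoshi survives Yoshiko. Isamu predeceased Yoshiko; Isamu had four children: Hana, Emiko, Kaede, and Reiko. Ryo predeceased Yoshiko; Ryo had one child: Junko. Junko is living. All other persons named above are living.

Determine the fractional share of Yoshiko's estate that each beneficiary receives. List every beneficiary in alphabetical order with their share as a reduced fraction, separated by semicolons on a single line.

Akira 1/6; Emiko 1/15; Hana 1/15; Junko 1/6; Kaede 1/15; Reiko 1/15; Sachiko 1/6; Satoshi 1/6; Umeko 1/15

There is no surviving spouse, so the entire estate passes to Yoshiko's descendants per capita at each generation.
No one at generation 1 (Yori, Haruki, Ryo) is living; moving to the next generation.
At generation 2 (Mariko, Sachiko, Akira, Satoshi, Isamu, Junko) there are 6 shares of (1)/6 = 1/6 each.
Living: Sachiko, Akira, Satoshi, and Junko — each takes 1/6.
Deceased: Mariko and Isamu. Their combined 1/3 is pooled and carried to generation 3.
At generation 3 (Umeko, Hana, Emiko, Kaede, Reiko) there are 5 shares of (1/3)/5 = 1/15 each.
Living: Umeko, Hana, Emiko, Kaede, and Reiko — each takes 1/15.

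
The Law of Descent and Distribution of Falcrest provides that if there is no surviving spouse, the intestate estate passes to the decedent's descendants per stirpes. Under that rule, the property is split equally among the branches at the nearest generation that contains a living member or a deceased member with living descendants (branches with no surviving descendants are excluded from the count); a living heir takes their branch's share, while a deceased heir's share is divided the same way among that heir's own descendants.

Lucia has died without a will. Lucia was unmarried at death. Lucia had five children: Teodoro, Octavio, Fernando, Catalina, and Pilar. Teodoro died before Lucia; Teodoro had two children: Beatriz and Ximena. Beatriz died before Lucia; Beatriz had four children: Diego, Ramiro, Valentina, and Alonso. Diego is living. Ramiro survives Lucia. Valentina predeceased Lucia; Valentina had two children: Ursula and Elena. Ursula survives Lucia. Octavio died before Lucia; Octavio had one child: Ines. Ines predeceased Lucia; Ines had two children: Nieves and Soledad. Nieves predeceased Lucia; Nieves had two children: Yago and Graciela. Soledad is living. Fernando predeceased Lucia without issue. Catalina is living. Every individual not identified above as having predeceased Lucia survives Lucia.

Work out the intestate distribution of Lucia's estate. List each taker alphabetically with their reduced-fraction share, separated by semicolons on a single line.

Alonso 1/32; Catalina 1/4; Diego 1/32; Elena 1/64; Graciela 1/16; Pilar 1/4; Ramiro 1/32; Soledad 1/8; Ursula 1/64; Ximena 1/8; Yago 1/16

There is no surviving spouse, so the entire estate passes to Lucia's descendants per stirpes.
Fernando left no surviving issue, so that branch lapses and is disregarded.
The estate is divided into 4 equal shares of 1/4 among Teodoro, Octavio, Catalina, Pilar.
Teodoro predeceased; the 1/4 allotted to Teodoro's branch passes to Teodoro's issue by representation.
The 1/4 is divided into 2 equal shares of 1/8 among Beatriz, Ximena.
Beatriz predeceased; the 1/8 allotted to Beatriz's branch passes to Beatriz's issue by representation.
The 1/8 is divided into 4 equal shares of 1/32 among Diego, Ramiro, Valentina, Alonso.
Diego is living and takes 1/32.
Ramiro is living and takes 1/32.
Valentina predeceased; the 1/32 allotted to Valentina's branch passes to Valentina's issue by representation.
The 1/32 is divided into 2 equal shares of 1/64 among Ursula, Elena.
Ursula is living and takes 1/64.
Elena is living and takes 1/64.
Alonso is living and takes 1/32.
Ximena is living and takes 1/8.
Octavio predeceased; the 1/4 allotted to Octavio's branch passes to Octavio's issue by representation.
Ines's line is the sole branch at this level, so the full 1/4 passes to Ines's issue by representation.
The 1/4 is divided into 2 equal shares of 1/8 among Nieves, Soledad.
Nieves predeceased; the 1/8 allotted to Nieves's branch passes to Nieves's issue by representation.
The 1/8 is divided into 2 equal shares of 1/16 among Yago, Graciela.
Yago is living and takes 1/16.
Graciela is living and takes 1/16.
Soledad is living and takes 1/8.
Catalina is living and takes 1/4.
Pilar is living and takes 1/4.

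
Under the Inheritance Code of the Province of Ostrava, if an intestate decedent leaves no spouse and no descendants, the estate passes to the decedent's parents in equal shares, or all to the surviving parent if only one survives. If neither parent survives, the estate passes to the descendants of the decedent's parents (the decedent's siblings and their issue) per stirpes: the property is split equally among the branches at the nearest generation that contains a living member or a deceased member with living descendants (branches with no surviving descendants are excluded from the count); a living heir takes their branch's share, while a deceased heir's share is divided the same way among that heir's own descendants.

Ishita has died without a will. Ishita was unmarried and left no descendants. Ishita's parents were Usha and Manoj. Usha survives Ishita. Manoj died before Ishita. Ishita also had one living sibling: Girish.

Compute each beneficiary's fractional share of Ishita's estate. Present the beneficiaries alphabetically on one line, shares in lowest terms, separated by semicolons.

Usha 1

Only one parent, Usha, survives, so Usha takes the entire estate. The siblings take nothing because a surviving parent has priority.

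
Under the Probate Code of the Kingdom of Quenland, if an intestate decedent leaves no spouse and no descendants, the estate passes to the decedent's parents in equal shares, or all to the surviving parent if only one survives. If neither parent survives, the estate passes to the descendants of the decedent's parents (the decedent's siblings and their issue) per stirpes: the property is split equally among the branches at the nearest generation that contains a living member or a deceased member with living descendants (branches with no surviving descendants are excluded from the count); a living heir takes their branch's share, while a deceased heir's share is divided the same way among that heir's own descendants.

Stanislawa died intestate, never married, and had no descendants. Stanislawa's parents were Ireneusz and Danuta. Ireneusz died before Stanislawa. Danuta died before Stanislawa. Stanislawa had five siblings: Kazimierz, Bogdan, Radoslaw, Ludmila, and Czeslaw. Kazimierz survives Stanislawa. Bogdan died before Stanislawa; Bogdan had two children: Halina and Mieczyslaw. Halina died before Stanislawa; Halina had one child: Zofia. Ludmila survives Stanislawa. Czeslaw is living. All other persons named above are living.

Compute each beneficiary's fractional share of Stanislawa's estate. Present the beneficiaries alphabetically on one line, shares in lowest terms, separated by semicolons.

Czeslaw 1/5; Kazimierz 1/5; Ludmila 1/5; Mieczyslaw 1/10; Radoslaw 1/5; Zofia 1/10

Neither parent survives and there are no descendants, so the estate passes to Stanislawa's siblings and their issue per stirpes.
The estate is divided into 5 equal shares of 1/5 among Kazimierz, Bogdan, Radoslaw, Ludmila, Czeslaw.
Kazimierz is living and takes 1/5.
Bogdan predeceased; the 1/5 allotted to Bogdan's branch passes to Bogdan's issue by representation.
The 1/5 is divided into 2 equal shares of 1/10 among Halina, Mieczyslaw.
Halina predeceased; the 1/10 allotted to Halina's branch passes to Halina's issue by representation.
Zofia is the sole taker at this level and receives the full 1/10.
Mieczyslaw is living and takes 1/10.
Radoslaw is living and takes 1/5.
Ludmila is living and takes 1/5.
Czeslaw is living and takes 1/5.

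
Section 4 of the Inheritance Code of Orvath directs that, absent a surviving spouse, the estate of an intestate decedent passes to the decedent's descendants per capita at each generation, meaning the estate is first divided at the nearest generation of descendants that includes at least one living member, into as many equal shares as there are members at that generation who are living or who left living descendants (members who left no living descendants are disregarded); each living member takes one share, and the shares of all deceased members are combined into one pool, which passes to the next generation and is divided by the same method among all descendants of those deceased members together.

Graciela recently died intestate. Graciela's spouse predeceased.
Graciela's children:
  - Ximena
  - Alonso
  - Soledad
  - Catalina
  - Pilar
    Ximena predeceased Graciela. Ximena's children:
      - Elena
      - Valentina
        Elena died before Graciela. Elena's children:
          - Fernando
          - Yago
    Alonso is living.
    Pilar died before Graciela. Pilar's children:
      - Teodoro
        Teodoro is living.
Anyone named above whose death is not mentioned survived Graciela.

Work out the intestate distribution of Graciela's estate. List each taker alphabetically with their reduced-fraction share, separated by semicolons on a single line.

There is no surviving spouse, so the entire estate passes to Graciela's descendants per capita at each generation.
At generation 1 (Ximena, Alonso, Soledad, Catalina, Pilar) there are 5 shares of (1)/5 = 1/5 each.
Living: Alonso, Soledad, and Catalina — each takes 1/5.
Deceased: Ximena and Pilar. Their combined 2/5 is pooled and carried to generation 2.
At generation 2 (Elena, Valentina, Teodoro) there are 3 shares of (2/5)/3 = 2/15 each.
Living: Valentina and Teodoro — each takes 2/15.
Deceased: Elena. That 2/15 share is carried to generation 3.
At generation 3 (Fernando, Yago) there are 2 shares of (2/15)/2 = 1/15 each.
Living: Fernando and Yago — each takes 1/15.

Alonso 1/5; Catalina 1/5; Fernando 1/15; Soledad 1/5; Teodoro 2/15; Valentina 2/15; Yago 1/15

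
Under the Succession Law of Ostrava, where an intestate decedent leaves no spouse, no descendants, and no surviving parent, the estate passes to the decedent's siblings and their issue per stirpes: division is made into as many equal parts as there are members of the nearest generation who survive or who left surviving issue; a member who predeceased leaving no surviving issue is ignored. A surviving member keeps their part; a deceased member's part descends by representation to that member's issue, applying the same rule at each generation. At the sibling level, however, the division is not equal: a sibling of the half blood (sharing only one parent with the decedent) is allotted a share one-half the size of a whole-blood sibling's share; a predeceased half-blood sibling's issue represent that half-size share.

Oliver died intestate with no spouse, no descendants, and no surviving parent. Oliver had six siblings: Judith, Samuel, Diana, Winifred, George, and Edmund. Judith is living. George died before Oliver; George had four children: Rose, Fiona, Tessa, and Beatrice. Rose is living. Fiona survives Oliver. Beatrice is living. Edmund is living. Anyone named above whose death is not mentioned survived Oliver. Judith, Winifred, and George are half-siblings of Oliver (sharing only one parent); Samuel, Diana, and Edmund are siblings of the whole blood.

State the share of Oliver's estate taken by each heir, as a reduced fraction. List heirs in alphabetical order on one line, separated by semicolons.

Beatrice 1/36; Diana 2/9; Edmund 2/9; Fiona 1/36; Judith 1/9; Rose 1/36; Samuel 2/9; Tessa 1/36; Winifred 1/9

No spouse, descendants, or parent survives, so the estate passes to Oliver's siblings per stirpes.
Half-blood siblings count for one-half the weight of whole-blood siblings at the initial division.
Dividing 1 in proportion to weights (total weight 9/2): Judith (weight 1/2) → 1/9; Samuel (weight 1) → 2/9; Diana (weight 1) → 2/9; Winifred (weight 1/2) → 1/9; George (weight 1/2) → 1/9; Edmund (weight 1) → 2/9.
Judith is living and takes 1/9.
Samuel is living and takes 2/9.
Diana is living and takes 2/9.
Winifred is living and takes 1/9.
George predeceased; the 1/9 allotted to George's branch passes to George's issue by representation.
The 1/9 is divided into 4 equal shares of 1/36 among Rose, Fiona, Tessa, Beatrice.
Rose is living and takes 1/36.
Fiona is living and takes 1/36.
Tessa is living and takes 1/36.
Beatrice is living and takes 1/36.
Edmund is living and takes 2/9.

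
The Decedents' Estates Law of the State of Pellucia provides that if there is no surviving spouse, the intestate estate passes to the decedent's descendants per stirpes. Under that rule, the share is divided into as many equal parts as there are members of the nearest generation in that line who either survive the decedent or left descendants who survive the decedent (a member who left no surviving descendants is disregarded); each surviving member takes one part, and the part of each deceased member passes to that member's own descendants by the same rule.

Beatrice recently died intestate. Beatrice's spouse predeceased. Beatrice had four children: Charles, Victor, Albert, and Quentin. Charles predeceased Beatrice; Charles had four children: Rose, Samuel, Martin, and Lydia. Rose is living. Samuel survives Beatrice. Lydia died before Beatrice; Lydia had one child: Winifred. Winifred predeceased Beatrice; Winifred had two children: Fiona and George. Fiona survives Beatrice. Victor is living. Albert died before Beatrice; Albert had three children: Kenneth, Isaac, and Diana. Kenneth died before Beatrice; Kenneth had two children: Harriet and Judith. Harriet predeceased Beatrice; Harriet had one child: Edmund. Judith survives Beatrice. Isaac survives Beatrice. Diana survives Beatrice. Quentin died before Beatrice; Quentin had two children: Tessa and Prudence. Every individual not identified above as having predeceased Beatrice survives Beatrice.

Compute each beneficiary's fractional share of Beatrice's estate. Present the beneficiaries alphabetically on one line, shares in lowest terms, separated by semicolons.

Diana 1/12; Edmund 1/24; Fiona 1/32; George 1/32; Isaac 1/12; Judith 1/24; Martin 1/16; Prudence 1/8; Rose 1/16; Samuel 1/16; Tessa 1/8; Victor 1/4

There is no surviving spouse, so the entire estate passes to Beatrice's descendants per stirpes.
The estate is divided into 4 equal shares of 1/4 among Charles, Victor, Albert, Quentin.
Charles predeceased; the 1/4 allotted to Charles's branch passes to Charles's issue by representation.
The 1/4 is divided into 4 equal shares of 1/16 among Rose, Samuel, Martin, Lydia.
Rose is living and takes 1/16.
Samuel is living and takes 1/16.
Martin is living and takes 1/16.
Lydia predeceased; the 1/16 allotted to Lydia's branch passes to Lydia's issue by representation.
Winifred's line is the sole branch at this level, so the full 1/16 passes to Winifred's issue by representation.
The 1/16 is divided into 2 equal shares of 1/32 among Fiona, George.
Fiona is living and takes 1/32.
George is living and takes 1/32.
Victor is living and takes 1/4.
Albert predeceased; the 1/4 allotted to Albert's branch passes to Albert's issue by representation.
The 1/4 is divided into 3 equal shares of 1/12 among Kenneth, Isaac, Diana.
Kenneth predeceased; the 1/12 allotted to Kenneth's branch passes to Kenneth's issue by representation.
The 1/12 is divided into 2 equal shares of 1/24 among Harriet, Judith.
Harriet predeceased; the 1/24 allotted to Harriet's branch passes to Harriet's issue by representation.
Edmund is the sole taker at this level and receives the full 1/24.
Judith is living and takes 1/24.
Isaac is living and takes 1/12.
Diana is living and takes 1/12.
Quentin predeceased; the 1/4 allotted to Quentin's branch passes to Quentin's issue by representation.
The 1/4 is divided into 2 equal shares of 1/8 among Tessa, Prudence.
Tessa is living and takes 1/8.
Prudence is living and takes 1/8.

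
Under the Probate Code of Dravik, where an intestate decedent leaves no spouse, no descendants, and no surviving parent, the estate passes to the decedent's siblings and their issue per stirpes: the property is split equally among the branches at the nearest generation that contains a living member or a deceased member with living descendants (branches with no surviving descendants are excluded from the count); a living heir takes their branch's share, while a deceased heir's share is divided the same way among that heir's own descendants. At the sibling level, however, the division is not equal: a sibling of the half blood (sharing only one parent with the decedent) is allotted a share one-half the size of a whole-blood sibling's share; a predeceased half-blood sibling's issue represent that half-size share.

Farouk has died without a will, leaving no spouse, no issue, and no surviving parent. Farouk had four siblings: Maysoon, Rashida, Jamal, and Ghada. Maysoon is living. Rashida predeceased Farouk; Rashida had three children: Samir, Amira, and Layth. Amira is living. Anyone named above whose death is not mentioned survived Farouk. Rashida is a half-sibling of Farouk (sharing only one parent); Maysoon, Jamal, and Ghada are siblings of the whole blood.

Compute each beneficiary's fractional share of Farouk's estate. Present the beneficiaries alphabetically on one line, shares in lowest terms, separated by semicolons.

Amira 1/21; Ghada 2/7; Jamal 2/7; Layth 1/21; Maysoon 2/7; Samir 1/21

No spouse, descendants, or parent survives, so the estate passes to Farouk's siblings per stirpes.
Half-blood siblings count for one-half the weight of whole-blood siblings at the initial division.
Dividing 1 in proportion to weights (total weight 7/2): Maysoon (weight 1) → 2/7; Rashida (weight 1/2) → 1/7; Jamal (weight 1) → 2/7; Ghada (weight 1) → 2/7.
Maysoon is living and takes 2/7.
Rashida predeceased; the 1/7 allotted to Rashida's branch passes to Rashida's issue by representation.
The 1/7 is divided into 3 equal shares of 1/21 among Samir, Amira, Layth.
Samir is living and takes 1/21.
Amira is living and takes 1/21.
Layth is living and takes 1/21.
Jamal is living and takes 2/7.
Ghada is living and takes 2/7.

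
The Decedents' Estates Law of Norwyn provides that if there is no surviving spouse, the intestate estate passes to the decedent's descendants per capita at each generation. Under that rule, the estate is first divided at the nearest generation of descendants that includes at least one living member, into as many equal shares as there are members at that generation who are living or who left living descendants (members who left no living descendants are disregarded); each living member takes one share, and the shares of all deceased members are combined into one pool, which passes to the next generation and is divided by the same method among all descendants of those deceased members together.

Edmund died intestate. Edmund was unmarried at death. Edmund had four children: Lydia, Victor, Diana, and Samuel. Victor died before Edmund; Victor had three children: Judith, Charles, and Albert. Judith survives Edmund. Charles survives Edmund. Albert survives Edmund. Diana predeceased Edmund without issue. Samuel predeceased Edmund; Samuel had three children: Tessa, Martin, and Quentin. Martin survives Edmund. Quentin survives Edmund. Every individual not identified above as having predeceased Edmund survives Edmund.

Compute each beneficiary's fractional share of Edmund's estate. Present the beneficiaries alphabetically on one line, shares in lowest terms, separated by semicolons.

Albert 1/9; Charles 1/9; Judith 1/9; Lydia 1/3; Martin 1/9; Quentin 1/9; Tessa 1/9

There is no surviving spouse, so the entire estate passes to Edmund's descendants per capita at each generation.
At generation 1 (Lydia, Victor, Samuel) there are 3 shares of (1)/3 = 1/3 each.
Living: Lydia — each takes 1/3.
Deceased: Victor and Samuel. Their combined 2/3 is pooled and carried to generation 2.
At generation 2 (Judith, Charles, Albert, Tessa, Martin, Quentin) there are 6 shares of (2/3)/6 = 1/9 each.
Living: Judith, Charles, Albert, Tessa, Martin, and Quentin — each takes 1/9.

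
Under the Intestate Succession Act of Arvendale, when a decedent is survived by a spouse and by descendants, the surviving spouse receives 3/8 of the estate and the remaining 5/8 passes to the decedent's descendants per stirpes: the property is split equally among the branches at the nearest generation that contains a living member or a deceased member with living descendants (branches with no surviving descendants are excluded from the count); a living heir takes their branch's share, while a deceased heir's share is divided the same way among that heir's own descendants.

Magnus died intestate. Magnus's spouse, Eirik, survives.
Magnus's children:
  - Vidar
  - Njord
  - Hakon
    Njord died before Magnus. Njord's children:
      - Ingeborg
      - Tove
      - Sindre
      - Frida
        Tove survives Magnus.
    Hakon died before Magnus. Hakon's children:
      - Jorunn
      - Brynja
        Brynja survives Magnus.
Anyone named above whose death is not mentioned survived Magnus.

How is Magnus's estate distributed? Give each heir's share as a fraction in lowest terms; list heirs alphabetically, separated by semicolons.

Brynja 5/48; Eirik 3/8; Frida 5/96; Ingeborg 5/96; Jorunn 5/48; Sindre 5/96; Tove 5/96; Vidar 5/24

Eirik, as surviving spouse, takes 3/8.
The remaining 5/8 passes to Magnus's descendants per stirpes.
The 5/8 is divided into 3 equal shares of 5/24 among Vidar, Njord, Hakon.
Vidar is living and takes 5/24.
Njord predeceased; the 5/24 allotted to Njord's branch passes to Njord's issue by representation.
The 5/24 is divided into 4 equal shares of 5/96 among Ingeborg, Tove, Sindre, Frida.
Ingeborg is living and takes 5/96.
Tove is living and takes 5/96.
Sindre is living and takes 5/96.
Frida is living and takes 5/96.
Hakon predeceased; the 5/24 allotted to Hakon's branch passes to Hakon's issue by representation.
The 5/24 is divided into 2 equal shares of 5/48 among Jorunn, Brynja.
Jorunn is living and takes 5/48.
Brynja is living and takes 5/48.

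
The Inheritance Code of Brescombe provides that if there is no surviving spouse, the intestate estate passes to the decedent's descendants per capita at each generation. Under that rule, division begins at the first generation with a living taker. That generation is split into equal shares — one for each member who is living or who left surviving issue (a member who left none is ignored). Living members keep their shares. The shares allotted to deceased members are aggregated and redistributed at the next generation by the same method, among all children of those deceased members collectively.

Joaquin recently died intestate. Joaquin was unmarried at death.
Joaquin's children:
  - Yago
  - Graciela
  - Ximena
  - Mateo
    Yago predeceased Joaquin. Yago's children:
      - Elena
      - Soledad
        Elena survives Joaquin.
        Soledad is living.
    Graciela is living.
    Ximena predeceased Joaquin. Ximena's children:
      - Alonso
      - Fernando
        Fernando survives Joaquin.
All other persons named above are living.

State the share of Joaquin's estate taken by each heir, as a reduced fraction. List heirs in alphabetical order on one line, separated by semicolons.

There is no surviving spouse, so the entire estate passes to Joaquin's descendants per capita at each generation.
At generation 1 (Yago, Graciela, Ximena, Mateo) there are 4 shares of (1)/4 = 1/4 each.
Living: Graciela and Mateo — each takes 1/4.
Deceased: Yago and Ximena. Their combined 1/2 is pooled and carried to generation 2.
At generation 2 (Elena, Soledad, Alonso, Fernando) there are 4 shares of (1/2)/4 = 1/8 each.
Living: Elena, Soledad, Alonso, and Fernando — each takes 1/8.

Alonso 1/8; Elena 1/8; Fernando 1/8; Graciela 1/4; Mateo 1/4; Soledad 1/8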